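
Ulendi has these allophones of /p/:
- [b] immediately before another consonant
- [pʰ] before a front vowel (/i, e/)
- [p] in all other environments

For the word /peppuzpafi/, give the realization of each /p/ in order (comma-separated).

Occurrence 1 (position 1): before a front vowel (/i, e/) → [pʰ].
Occurrence 2 (position 3): immediately before another consonant → [b].
Occurrence 3 (position 4): no conditioning environment matches → elsewhere allophone [p].
Occurrence 4 (position 7): no conditioning environment matches → elsewhere allophone [p].

[pʰ], [b], [p], [p]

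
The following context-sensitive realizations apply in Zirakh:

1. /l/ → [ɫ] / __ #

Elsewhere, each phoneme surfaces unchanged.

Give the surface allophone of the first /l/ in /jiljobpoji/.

[l]

/l/ (between /i/ and /j/) fails the environment for rule 1, so it stays [l].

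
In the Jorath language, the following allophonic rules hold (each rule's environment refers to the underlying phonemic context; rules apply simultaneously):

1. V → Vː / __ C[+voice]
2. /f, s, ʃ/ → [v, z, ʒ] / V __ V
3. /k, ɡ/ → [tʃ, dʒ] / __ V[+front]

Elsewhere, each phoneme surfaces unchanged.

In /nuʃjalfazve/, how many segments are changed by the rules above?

Segments that undergo a rule: /a/ → [aː] (rule 1); /a/ → [aː] (rule 1).
All other segments surface unchanged.

2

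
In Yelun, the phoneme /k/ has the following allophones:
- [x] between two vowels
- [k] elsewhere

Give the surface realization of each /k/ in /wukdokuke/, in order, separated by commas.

Occurrence 1 (position 3): no conditioning environment matches → elsewhere allophone [k].
Occurrence 2 (position 6): between two vowels → [x].
Occurrence 3 (position 8): between two vowels → [x].

[k], [x], [x]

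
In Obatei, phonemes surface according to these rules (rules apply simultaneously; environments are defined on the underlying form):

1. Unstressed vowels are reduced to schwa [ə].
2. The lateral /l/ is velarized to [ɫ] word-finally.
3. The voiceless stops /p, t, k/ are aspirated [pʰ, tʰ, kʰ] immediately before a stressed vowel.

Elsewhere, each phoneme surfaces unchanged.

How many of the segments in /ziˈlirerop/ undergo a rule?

Segments that undergo a rule: /i/ → [ə] (rule 1); /e/ → [ə] (rule 1); /o/ → [ə] (rule 1).
All other segments surface unchanged.

3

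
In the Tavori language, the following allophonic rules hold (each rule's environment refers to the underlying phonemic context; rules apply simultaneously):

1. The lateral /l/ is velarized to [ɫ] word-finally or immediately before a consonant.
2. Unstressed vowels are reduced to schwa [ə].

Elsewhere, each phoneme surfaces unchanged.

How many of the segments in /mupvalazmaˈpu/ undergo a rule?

Segments that undergo a rule: /u/ → [ə] (rule 2); /a/ → [ə] (rule 2); /a/ → [ə] (rule 2); /a/ → [ə] (rule 2).
All other segments surface unchanged.

4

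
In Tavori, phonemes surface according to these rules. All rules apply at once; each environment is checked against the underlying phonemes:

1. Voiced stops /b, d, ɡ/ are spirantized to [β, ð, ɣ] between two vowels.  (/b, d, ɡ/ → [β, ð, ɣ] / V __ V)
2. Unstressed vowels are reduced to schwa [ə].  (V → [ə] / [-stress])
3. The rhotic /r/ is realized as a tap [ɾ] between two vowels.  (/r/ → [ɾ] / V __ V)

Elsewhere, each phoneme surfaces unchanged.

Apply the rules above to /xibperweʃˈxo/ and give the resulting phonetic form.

[xəbpərwəʃˈxo]

/i/ (between /x/ and /b/): in an unstressed syllable, so rule 2 applies → [ə].
/b/ — between /i/ and /p/; rule 1 does not apply here → [b].
/e/ (between /p/ and /r/) occurs in an unstressed syllable → [ə] by rule 2.
/r/ (between /e/ and /w/): rule 3 targets it, but not between two vowels → unchanged [r].
Rule 2 applies to /e/ (between /w/ and /ʃ/: in an unstressed syllable) → [ə].
/o/ — word-final; rule 2 does not apply here → [o].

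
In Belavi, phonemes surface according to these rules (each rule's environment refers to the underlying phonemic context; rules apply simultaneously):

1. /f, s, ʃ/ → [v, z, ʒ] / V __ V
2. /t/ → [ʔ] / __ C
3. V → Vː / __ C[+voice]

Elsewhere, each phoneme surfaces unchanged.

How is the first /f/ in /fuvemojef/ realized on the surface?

[f]

/f/ (word-initial) is in the target of rule 1 but the environment (between two vowels) is not met → [f].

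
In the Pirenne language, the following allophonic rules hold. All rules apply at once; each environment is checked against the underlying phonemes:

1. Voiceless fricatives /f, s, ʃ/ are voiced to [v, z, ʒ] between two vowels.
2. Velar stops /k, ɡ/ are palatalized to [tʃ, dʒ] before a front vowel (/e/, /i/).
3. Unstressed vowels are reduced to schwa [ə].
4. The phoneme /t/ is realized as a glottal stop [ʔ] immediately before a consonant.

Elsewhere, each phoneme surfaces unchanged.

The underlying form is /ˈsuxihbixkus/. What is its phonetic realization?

[ˈsuxəhbəxkəs]

/s/ (word-initial) fails the environment for rule 1, so it stays [s].
/u/ — between /s/ and /x/; rule 3 does not apply here → [u].
/i/ (between /x/ and /h/) occurs in an unstressed syllable → [ə] by rule 3.
/i/ (between /b/ and /x/) occurs in an unstressed syllable → [ə] by rule 3.
/k/ (between /x/ and /u/) is in the target of rule 2 but the environment (before a front vowel) is not met → [k].
/u/ — between /k/ and /s/, in an unstressed syllable — surfaces as [ə] (rule 3).
/s/ (word-final) is in the target of rule 1 but the environment (between two vowels) is not met → [s].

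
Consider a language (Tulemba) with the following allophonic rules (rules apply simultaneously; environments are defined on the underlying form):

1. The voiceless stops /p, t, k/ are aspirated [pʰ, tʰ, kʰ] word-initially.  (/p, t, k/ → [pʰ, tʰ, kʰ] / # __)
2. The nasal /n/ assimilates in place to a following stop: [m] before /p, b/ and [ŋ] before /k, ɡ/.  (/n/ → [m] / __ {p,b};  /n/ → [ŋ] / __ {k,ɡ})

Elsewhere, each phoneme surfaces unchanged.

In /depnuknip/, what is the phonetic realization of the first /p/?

/p/ (between /e/ and /n/): rule 1 targets it, but not word-initially → unchanged [p].

[p]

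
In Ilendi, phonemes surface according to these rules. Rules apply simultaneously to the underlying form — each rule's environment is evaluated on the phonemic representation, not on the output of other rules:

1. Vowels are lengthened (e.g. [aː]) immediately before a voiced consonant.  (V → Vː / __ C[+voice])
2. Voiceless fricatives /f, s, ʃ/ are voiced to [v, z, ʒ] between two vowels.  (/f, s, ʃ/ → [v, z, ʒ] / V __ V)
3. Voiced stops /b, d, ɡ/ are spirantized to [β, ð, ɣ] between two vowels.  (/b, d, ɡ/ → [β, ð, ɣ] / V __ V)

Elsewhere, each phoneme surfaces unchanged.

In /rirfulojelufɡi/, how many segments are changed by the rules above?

4

Segments that undergo a rule: /i/ → [iː] (rule 1); /u/ → [uː] (rule 1); /o/ → [oː] (rule 1); /e/ → [eː] (rule 1).
All other segments surface unchanged.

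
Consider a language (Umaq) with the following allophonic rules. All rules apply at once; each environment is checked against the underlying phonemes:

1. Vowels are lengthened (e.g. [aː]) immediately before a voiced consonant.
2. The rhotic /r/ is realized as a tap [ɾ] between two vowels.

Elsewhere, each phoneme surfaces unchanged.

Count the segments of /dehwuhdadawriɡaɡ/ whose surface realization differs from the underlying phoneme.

Segments that undergo a rule: /a/ → [aː] (rule 1); /a/ → [aː] (rule 1); /i/ → [iː] (rule 1); /a/ → [aː] (rule 1).
All other segments surface unchanged.

4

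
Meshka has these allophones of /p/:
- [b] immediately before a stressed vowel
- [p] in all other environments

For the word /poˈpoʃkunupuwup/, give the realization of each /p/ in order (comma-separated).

Occurrence 1 (position 1): no conditioning environment matches → elsewhere allophone [p].
Occurrence 2 (position 3): immediately before a stressed vowel → [b].
Occurrence 3 (position 10): no conditioning environment matches → elsewhere allophone [p].
Occurrence 4 (position 14): no conditioning environment matches → elsewhere allophone [p].

[p], [b], [p], [p]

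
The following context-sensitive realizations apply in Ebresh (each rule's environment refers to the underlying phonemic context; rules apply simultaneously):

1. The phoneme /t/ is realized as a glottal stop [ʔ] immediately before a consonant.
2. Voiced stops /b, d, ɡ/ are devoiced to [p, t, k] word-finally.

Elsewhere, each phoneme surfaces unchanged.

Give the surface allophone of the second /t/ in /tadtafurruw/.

/t/ (between /d/ and /a/) fails the environment for rule 1, so it stays [t].

[t]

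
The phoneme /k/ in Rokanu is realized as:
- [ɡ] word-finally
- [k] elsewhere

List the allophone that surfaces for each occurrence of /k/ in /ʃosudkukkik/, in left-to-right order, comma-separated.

Occurrence 1 (position 6): no conditioning environment matches → elsewhere allophone [k].
Occurrence 2 (position 8): no conditioning environment matches → elsewhere allophone [k].
Occurrence 3 (position 9): no conditioning environment matches → elsewhere allophone [k].
Occurrence 4 (position 11): word-finally → [ɡ].

[k], [k], [k], [ɡ]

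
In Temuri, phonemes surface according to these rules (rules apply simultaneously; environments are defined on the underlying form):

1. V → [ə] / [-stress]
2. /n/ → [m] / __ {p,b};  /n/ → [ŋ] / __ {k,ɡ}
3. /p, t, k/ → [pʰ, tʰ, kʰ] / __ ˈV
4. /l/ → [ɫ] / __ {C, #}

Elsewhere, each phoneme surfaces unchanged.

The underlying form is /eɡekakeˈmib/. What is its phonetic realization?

Rule 1 applies to /e/ (word-initial: in an unstressed syllable) → [ə].
/e/ — between /ɡ/ and /k/, in an unstressed syllable — surfaces as [ə] (rule 1).
/k/ (between /e/ and /a/) is in the target of rule 3 but the environment (immediately before a stressed vowel) is not met → [k].
/a/ — between /k/ and /k/, in an unstressed syllable — surfaces as [ə] (rule 1).
/k/ (between /a/ and /e/) is in the target of rule 3 but the environment (immediately before a stressed vowel) is not met → [k].
Rule 1 applies to /e/ (between /k/ and /m/: in an unstressed syllable) → [ə].
/i/ (between /m/ and /b/) is in the target of rule 1 but the environment (in an unstressed syllable) is not met → [i].

[əɡəkəkəˈmib]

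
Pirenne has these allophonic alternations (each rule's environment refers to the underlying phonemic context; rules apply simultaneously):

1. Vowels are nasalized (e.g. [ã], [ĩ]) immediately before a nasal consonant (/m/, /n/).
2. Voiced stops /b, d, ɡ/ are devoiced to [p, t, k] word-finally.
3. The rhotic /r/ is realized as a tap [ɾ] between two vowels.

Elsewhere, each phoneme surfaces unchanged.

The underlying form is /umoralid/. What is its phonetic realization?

/u/ (word-initial) occurs before a nasal consonant → [ũ] by rule 1.
/m/ stays [m].
/o/ (between /m/ and /r/) fails the environment for rule 1, so it stays [o].
/r/ (between /o/ and /a/) occurs between two vowels → [ɾ] by rule 3.
/a/ (between /r/ and /l/) fails the environment for rule 1, so it stays [a].
/l/ (between /a/ and /i/): no rule targets it → [l].
/i/ (between /l/ and /d/) fails the environment for rule 1, so it stays [i].
/d/ meets the environment for rule 2 (word-finally) → [t].

[ũmoɾalit]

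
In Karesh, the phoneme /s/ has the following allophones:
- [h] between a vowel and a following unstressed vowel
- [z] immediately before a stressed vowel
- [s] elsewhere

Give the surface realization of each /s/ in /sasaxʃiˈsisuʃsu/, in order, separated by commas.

[s], [h], [z], [h], [s]

Occurrence 1 (position 1): no conditioning environment matches → elsewhere allophone [s].
Occurrence 2 (position 3): between a vowel and a following unstressed vowel → [h].
Occurrence 3 (position 8): immediately before a stressed vowel → [z].
Occurrence 4 (position 10): between a vowel and a following unstressed vowel → [h].
Occurrence 5 (position 13): no conditioning environment matches → elsewhere allophone [s].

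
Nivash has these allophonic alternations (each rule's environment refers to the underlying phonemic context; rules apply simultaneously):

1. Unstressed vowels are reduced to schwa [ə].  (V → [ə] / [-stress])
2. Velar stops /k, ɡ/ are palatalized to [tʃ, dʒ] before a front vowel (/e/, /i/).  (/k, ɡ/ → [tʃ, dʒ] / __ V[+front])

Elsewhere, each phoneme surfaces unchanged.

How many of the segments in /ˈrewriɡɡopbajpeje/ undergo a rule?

Segments that undergo a rule: /i/ → [ə] (rule 1); /o/ → [ə] (rule 1); /a/ → [ə] (rule 1); /e/ → [ə] (rule 1); /e/ → [ə] (rule 1).
All other segments surface unchanged.

5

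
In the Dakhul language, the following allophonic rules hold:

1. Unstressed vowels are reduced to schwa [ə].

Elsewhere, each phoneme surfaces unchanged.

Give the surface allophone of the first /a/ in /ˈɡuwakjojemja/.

[ə]

/a/ meets the environment for rule 1 (in an unstressed syllable) → [ə].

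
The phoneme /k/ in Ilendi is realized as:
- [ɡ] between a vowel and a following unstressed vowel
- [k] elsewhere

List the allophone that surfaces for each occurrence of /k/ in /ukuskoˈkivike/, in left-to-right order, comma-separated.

Occurrence 1 (position 2): between a vowel and a following unstressed vowel → [ɡ].
Occurrence 2 (position 5): no conditioning environment matches → elsewhere allophone [k].
Occurrence 3 (position 7): no conditioning environment matches → elsewhere allophone [k].
Occurrence 4 (position 11): between a vowel and a following unstressed vowel → [ɡ].

[ɡ], [k], [k], [ɡ]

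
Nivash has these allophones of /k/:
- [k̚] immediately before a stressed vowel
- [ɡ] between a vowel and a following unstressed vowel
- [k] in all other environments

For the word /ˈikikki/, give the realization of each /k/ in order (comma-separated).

[ɡ], [k], [k]

Occurrence 1 (position 2): between a vowel and a following unstressed vowel → [ɡ].
Occurrence 2 (position 4): no conditioning environment matches → elsewhere allophone [k].
Occurrence 3 (position 5): no conditioning environment matches → elsewhere allophone [k].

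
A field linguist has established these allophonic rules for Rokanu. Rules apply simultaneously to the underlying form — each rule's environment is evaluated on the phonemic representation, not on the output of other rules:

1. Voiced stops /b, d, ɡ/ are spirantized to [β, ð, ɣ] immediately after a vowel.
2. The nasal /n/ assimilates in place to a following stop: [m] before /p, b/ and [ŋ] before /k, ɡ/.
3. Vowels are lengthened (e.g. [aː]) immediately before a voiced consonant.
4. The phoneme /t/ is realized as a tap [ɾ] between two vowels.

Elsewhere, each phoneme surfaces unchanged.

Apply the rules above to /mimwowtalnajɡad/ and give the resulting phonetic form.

/m/ stays [m].
/i/ (between /m/ and /m/) occurs before a voiced consonant → [iː] by rule 3.
/m/ stays [m].
/w/ (between /m/ and /o/): no rule targets it → [w].
/o/ meets the environment for rule 3 (before a voiced consonant) → [oː].
/w/ (between /o/ and /t/) is unaffected → [w].
/t/ (between /w/ and /a/) fails the environment for rule 4, so it stays [t].
/a/ meets the environment for rule 3 (before a voiced consonant) → [aː].
/l/ (between /a/ and /n/) is unaffected → [l].
/n/ — between /l/ and /a/; rule 2 does not apply here → [n].
/a/ — between /n/ and /j/, before a voiced consonant — surfaces as [aː] (rule 3).
/j/ stays [j].
/ɡ/ (between /j/ and /a/): rule 1 targets it, but not immediately after a vowel → unchanged [ɡ].
/a/ (between /ɡ/ and /d/): before a voiced consonant, so rule 3 applies → [aː].
Rule 1 applies to /d/ (word-final: immediately after a vowel) → [ð].

[miːmwoːwtaːlnaːjɡaːð]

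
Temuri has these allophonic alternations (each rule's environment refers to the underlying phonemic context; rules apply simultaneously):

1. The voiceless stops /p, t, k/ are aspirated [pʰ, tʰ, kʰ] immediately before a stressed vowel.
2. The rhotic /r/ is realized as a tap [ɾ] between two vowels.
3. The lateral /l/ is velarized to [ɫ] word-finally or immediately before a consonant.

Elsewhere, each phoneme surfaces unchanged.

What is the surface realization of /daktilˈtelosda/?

[daktiɫˈtʰelosda]

/d/ (word-initial) is unaffected → [d].
/a/ (between /d/ and /k/) is unaffected → [a].
/k/ — between /a/ and /t/; rule 1 does not apply here → [k].
/t/ (between /k/ and /i/): rule 1 targets it, but not immediately before a stressed vowel → unchanged [t].
/i/ stays [i].
/l/ (between /i/ and /t/) occurs word-finally or immediately before a consonant → [ɫ] by rule 3.
/t/ (between /l/ and /e/): immediately before a stressed vowel, so rule 1 applies → [tʰ].
/e/ — not in any rule's target class → [e].
/l/ — between /e/ and /o/; rule 3 does not apply here → [l].
/o/ (between /l/ and /s/) is unaffected → [o].
/s/ (between /o/ and /d/): no rule targets it → [s].
/d/ (between /s/ and /a/): no rule targets it → [d].
/a/ — not in any rule's target class → [a].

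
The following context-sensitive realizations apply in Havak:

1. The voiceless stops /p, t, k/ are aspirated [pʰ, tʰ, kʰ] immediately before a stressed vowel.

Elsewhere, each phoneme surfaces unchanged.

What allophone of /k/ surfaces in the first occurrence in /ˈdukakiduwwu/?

[k]

/k/ (between /u/ and /a/): rule 1 targets it, but not immediately before a stressed vowel → unchanged [k].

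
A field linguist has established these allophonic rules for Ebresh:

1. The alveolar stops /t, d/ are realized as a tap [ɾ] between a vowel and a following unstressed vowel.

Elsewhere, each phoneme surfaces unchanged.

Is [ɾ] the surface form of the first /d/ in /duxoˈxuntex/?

No

/d/ — word-initial; rule 1 does not apply here → [d].
The actual realization is [d], not [ɾ].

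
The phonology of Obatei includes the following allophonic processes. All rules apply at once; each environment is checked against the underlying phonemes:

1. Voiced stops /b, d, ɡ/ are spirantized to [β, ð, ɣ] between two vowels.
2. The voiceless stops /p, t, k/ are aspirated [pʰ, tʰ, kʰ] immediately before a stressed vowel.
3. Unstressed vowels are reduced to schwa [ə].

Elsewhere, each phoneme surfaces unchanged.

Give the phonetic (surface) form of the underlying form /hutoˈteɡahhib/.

[hətəˈtʰeɣəhhəb]

/h/ — not in any rule's target class → [h].
/u/ (between /h/ and /t/): in an unstressed syllable, so rule 3 applies → [ə].
/t/ — between /u/ and /o/; rule 2 does not apply here → [t].
/o/ (between /t/ and /t/): in an unstressed syllable, so rule 3 applies → [ə].
/t/ (between /o/ and /e/) occurs immediately before a stressed vowel → [tʰ] by rule 2.
/e/ (between /t/ and /ɡ/) fails the environment for rule 3, so it stays [e].
/ɡ/ — between /e/ and /a/, between two vowels — surfaces as [ɣ] (rule 1).
/a/ — between /ɡ/ and /h/, in an unstressed syllable — surfaces as [ə] (rule 3).
/h/ stays [h].
/h/ stays [h].
/i/ meets the environment for rule 3 (in an unstressed syllable) → [ə].
/b/ (word-final) fails the environment for rule 1, so it stays [b].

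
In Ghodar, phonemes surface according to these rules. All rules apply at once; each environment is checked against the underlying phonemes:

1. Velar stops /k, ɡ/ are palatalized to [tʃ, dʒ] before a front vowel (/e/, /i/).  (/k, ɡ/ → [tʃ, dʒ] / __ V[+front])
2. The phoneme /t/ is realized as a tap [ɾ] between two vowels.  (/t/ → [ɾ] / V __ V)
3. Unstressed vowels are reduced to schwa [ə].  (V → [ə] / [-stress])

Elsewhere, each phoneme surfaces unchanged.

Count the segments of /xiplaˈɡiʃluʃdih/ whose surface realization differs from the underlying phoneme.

Segments that undergo a rule: /i/ → [ə] (rule 3); /a/ → [ə] (rule 3); /ɡ/ → [dʒ] (rule 1); /u/ → [ə] (rule 3); /i/ → [ə] (rule 3).
All other segments surface unchanged.

5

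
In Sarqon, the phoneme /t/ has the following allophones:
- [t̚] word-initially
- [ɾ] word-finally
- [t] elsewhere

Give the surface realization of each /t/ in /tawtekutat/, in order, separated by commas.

[t̚], [t], [t], [ɾ]

Occurrence 1 (position 1): word-initially → [t̚].
Occurrence 2 (position 4): no conditioning environment matches → elsewhere allophone [t].
Occurrence 3 (position 8): no conditioning environment matches → elsewhere allophone [t].
Occurrence 4 (position 10): word-finally → [ɾ].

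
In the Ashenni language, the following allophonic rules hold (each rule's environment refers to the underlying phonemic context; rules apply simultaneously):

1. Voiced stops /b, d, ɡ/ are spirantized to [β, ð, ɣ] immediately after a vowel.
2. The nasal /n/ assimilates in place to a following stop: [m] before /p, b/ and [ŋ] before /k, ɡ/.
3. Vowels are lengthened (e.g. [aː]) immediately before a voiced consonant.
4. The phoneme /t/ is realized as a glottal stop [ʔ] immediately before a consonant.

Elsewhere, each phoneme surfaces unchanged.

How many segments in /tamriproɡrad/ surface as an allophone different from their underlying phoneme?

Segments that undergo a rule: /a/ → [aː] (rule 3); /o/ → [oː] (rule 3); /ɡ/ → [ɣ] (rule 1); /a/ → [aː] (rule 3); /d/ → [ð] (rule 1).
All other segments surface unchanged.

5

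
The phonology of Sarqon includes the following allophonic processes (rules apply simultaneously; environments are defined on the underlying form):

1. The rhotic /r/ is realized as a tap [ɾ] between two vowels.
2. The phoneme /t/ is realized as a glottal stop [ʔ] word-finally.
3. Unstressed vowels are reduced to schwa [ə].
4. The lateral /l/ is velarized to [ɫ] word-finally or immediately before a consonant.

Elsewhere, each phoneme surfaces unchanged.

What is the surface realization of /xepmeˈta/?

[xəpməˈta]

/x/ — not in any rule's target class → [x].
/e/ meets the environment for rule 3 (in an unstressed syllable) → [ə].
/p/ (between /e/ and /m/) is unaffected → [p].
/m/ — not in any rule's target class → [m].
/e/ (between /m/ and /t/) occurs in an unstressed syllable → [ə] by rule 3.
/t/ — between /e/ and /a/; rule 2 does not apply here → [t].
/a/ — word-final; rule 3 does not apply here → [a].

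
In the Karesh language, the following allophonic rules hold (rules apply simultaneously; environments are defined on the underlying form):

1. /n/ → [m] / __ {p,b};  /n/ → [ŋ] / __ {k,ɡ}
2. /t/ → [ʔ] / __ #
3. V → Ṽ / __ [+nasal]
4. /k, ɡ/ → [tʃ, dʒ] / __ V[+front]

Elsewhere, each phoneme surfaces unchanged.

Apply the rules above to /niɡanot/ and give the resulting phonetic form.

/n/ — word-initial; rule 1 does not apply here → [n].
/i/ (between /n/ and /ɡ/) fails the environment for rule 3, so it stays [i].
/ɡ/ (between /i/ and /a/): rule 4 targets it, but not before a front vowel → unchanged [ɡ].
/a/ — between /ɡ/ and /n/, before a nasal consonant — surfaces as [ã] (rule 3).
/n/ (between /a/ and /o/) is in the target of rule 1 but the environment (before a labial or velar stop) is not met → [n].
/o/ (between /n/ and /t/) is in the target of rule 3 but the environment (before a nasal consonant) is not met → [o].
/t/ (word-final): word-finally, so rule 2 applies → [ʔ].

[niɡãnoʔ]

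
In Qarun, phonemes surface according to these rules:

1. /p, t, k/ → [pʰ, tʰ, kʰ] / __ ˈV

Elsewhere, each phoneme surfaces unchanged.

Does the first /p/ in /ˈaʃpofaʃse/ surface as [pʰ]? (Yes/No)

/p/ (between /ʃ/ and /o/): rule 1 targets it, but not immediately before a stressed vowel → unchanged [p].
The actual realization is [p], not [pʰ].

No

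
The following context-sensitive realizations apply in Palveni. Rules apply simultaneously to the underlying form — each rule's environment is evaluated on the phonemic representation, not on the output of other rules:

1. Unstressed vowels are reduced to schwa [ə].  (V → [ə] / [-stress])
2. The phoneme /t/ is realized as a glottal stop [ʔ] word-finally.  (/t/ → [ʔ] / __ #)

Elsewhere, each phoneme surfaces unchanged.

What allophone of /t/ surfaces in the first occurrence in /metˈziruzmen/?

[t]

/t/ (between /e/ and /z/): rule 2 targets it, but not word-finally → unchanged [t].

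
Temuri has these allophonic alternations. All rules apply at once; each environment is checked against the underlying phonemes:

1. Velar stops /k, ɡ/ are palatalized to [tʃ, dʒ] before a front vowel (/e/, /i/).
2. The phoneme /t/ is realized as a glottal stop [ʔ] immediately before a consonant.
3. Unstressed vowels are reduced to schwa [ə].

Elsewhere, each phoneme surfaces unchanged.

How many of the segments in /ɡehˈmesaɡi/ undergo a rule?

5

Segments that undergo a rule: /ɡ/ → [dʒ] (rule 1); /e/ → [ə] (rule 3); /a/ → [ə] (rule 3); /ɡ/ → [dʒ] (rule 1); /i/ → [ə] (rule 3).
All other segments surface unchanged.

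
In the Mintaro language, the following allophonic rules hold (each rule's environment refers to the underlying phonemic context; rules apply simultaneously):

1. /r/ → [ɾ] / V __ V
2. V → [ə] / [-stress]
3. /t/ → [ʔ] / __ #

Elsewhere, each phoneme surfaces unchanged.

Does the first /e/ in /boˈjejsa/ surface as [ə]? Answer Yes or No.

/e/ — between /j/ and /j/; rule 2 does not apply here → [e].
The actual realization is [e], not [ə].

No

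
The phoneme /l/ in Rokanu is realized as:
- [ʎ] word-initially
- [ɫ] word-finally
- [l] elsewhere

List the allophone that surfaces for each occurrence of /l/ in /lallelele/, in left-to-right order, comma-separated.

Occurrence 1 (position 1): word-initially → [ʎ].
Occurrence 2 (position 3): no conditioning environment matches → elsewhere allophone [l].
Occurrence 3 (position 4): no conditioning environment matches → elsewhere allophone [l].
Occurrence 4 (position 6): no conditioning environment matches → elsewhere allophone [l].
Occurrence 5 (position 8): no conditioning environment matches → elsewhere allophone [l].

[ʎ], [l], [l], [l], [l]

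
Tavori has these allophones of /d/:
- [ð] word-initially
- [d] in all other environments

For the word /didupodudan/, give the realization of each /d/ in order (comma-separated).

Occurrence 1 (position 1): word-initially → [ð].
Occurrence 2 (position 3): no conditioning environment matches → elsewhere allophone [d].
Occurrence 3 (position 7): no conditioning environment matches → elsewhere allophone [d].
Occurrence 4 (position 9): no conditioning environment matches → elsewhere allophone [d].

[ð], [d], [d], [d]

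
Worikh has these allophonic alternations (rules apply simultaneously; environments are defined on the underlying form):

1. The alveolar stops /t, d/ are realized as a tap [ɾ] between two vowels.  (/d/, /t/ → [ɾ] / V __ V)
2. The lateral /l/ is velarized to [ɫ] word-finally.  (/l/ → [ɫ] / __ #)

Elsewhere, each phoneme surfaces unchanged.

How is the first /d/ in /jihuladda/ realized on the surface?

[d]

/d/ — between /a/ and /d/; rule 1 does not apply here → [d].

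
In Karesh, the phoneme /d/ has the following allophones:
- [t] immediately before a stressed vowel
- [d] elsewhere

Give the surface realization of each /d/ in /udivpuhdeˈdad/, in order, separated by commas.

[d], [d], [t], [d]

Occurrence 1 (position 2): no conditioning environment matches → elsewhere allophone [d].
Occurrence 2 (position 8): no conditioning environment matches → elsewhere allophone [d].
Occurrence 3 (position 10): immediately before a stressed vowel → [t].
Occurrence 4 (position 12): no conditioning environment matches → elsewhere allophone [d].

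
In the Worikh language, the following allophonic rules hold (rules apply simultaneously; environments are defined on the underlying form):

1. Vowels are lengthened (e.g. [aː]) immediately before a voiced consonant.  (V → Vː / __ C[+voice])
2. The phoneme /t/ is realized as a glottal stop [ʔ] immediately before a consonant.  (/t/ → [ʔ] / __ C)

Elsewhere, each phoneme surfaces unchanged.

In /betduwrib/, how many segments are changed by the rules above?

Segments that undergo a rule: /t/ → [ʔ] (rule 2); /u/ → [uː] (rule 1); /i/ → [iː] (rule 1).
All other segments surface unchanged.

3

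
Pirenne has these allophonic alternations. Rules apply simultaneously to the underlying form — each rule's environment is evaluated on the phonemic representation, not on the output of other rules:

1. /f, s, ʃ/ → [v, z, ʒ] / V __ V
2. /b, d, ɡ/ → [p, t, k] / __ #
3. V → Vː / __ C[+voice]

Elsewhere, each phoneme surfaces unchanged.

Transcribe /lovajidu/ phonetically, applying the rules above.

[loːvaːjiːdu]

/l/ stays [l].
Rule 3 applies to /o/ (between /l/ and /v/: before a voiced consonant) → [oː].
/v/ stays [v].
/a/ — between /v/ and /j/, before a voiced consonant — surfaces as [aː] (rule 3).
/j/ stays [j].
/i/ (between /j/ and /d/): before a voiced consonant, so rule 3 applies → [iː].
/d/ (between /i/ and /u/) is in the target of rule 2 but the environment (word-finally) is not met → [d].
/u/ (word-final) fails the environment for rule 3, so it stays [u].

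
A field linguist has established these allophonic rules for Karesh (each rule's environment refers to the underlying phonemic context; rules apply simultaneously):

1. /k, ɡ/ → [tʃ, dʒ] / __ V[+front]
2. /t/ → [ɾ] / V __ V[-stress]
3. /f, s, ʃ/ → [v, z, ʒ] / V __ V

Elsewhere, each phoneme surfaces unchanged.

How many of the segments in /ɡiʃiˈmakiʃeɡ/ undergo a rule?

4

Segments that undergo a rule: /ɡ/ → [dʒ] (rule 1); /ʃ/ → [ʒ] (rule 3); /k/ → [tʃ] (rule 1); /ʃ/ → [ʒ] (rule 3).
All other segments surface unchanged.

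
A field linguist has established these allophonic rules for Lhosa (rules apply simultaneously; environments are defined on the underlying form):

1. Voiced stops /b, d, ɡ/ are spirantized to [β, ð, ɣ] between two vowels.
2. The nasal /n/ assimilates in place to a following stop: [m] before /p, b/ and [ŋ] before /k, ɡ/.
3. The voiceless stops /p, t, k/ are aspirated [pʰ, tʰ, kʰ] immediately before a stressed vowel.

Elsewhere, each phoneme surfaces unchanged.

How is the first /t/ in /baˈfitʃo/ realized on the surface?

/t/ (between /i/ and /ʃ/): rule 3 targets it, but not immediately before a stressed vowel → unchanged [t].

[t]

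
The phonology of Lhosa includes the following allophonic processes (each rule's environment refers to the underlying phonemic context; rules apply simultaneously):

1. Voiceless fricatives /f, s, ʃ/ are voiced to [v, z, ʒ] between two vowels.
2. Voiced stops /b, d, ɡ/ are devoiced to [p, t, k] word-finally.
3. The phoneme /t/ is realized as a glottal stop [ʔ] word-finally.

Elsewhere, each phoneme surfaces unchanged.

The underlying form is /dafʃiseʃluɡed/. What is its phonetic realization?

[dafʃizeʃluɡet]

/d/ (word-initial) fails the environment for rule 2, so it stays [d].
/a/ stays [a].
/f/ (between /a/ and /ʃ/) is in the target of rule 1 but the environment (between two vowels) is not met → [f].
/ʃ/ (between /f/ and /i/) is in the target of rule 1 but the environment (between two vowels) is not met → [ʃ].
/i/ (between /ʃ/ and /s/): no rule targets it → [i].
Rule 1 applies to /s/ (between /i/ and /e/: between two vowels) → [z].
/e/ stays [e].
/ʃ/ (between /e/ and /l/) fails the environment for rule 1, so it stays [ʃ].
/l/ — not in any rule's target class → [l].
/u/ — not in any rule's target class → [u].
/ɡ/ (between /u/ and /e/) fails the environment for rule 2, so it stays [ɡ].
/e/ stays [e].
Rule 2 applies to /d/ (word-final: word-finally) → [t].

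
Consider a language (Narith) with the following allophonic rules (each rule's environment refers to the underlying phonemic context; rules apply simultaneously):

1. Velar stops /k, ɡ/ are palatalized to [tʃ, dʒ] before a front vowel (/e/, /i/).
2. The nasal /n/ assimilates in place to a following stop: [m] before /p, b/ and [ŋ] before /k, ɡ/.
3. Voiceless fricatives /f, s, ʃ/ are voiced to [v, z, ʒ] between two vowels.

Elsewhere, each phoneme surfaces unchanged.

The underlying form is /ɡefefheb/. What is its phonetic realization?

/ɡ/ (word-initial) occurs before a front vowel → [dʒ] by rule 1.
/f/ — between /e/ and /e/, between two vowels — surfaces as [v] (rule 3).
/f/ — between /e/ and /h/; rule 3 does not apply here → [f].

[dʒevefheb]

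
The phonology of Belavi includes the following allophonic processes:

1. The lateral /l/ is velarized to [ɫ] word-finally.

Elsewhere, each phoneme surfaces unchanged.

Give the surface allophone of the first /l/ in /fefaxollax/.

[l]

/l/ — between /o/ and /l/; rule 1 does not apply here → [l].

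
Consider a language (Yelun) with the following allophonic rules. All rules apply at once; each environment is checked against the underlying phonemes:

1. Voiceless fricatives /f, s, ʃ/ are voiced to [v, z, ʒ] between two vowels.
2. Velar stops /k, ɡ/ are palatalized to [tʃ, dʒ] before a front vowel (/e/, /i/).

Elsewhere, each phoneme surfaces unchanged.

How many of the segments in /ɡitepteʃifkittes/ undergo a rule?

3

Segments that undergo a rule: /ɡ/ → [dʒ] (rule 2); /ʃ/ → [ʒ] (rule 1); /k/ → [tʃ] (rule 2).
All other segments surface unchanged.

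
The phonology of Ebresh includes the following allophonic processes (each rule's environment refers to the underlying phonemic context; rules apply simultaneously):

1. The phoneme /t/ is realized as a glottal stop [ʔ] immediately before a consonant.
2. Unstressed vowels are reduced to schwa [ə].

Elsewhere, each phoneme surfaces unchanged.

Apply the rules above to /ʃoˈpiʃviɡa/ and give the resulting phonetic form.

/o/ (between /ʃ/ and /p/): in an unstressed syllable, so rule 2 applies → [ə].
/i/ (between /p/ and /ʃ/) is in the target of rule 2 but the environment (in an unstressed syllable) is not met → [i].
/i/ meets the environment for rule 2 (in an unstressed syllable) → [ə].
/a/ (word-final): in an unstressed syllable, so rule 2 applies → [ə].

[ʃəˈpiʃvəɡə]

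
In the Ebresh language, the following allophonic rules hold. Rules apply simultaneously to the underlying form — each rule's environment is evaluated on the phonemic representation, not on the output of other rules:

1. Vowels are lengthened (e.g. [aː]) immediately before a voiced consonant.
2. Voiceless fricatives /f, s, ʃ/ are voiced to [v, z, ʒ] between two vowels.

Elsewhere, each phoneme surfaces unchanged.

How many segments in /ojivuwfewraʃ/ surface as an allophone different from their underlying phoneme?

4

Segments that undergo a rule: /o/ → [oː] (rule 1); /i/ → [iː] (rule 1); /u/ → [uː] (rule 1); /e/ → [eː] (rule 1).
All other segments surface unchanged.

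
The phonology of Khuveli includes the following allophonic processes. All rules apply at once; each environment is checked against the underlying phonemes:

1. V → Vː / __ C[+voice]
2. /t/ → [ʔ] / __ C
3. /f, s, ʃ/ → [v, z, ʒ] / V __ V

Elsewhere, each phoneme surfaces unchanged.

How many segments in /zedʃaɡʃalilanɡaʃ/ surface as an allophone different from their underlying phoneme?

5

Segments that undergo a rule: /e/ → [eː] (rule 1); /a/ → [aː] (rule 1); /a/ → [aː] (rule 1); /i/ → [iː] (rule 1); /a/ → [aː] (rule 1).
All other segments surface unchanged.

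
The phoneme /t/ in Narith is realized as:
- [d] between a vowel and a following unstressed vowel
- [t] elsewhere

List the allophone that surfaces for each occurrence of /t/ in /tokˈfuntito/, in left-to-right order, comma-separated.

[t], [t], [d]

Occurrence 1 (position 1): no conditioning environment matches → elsewhere allophone [t].
Occurrence 2 (position 7): no conditioning environment matches → elsewhere allophone [t].
Occurrence 3 (position 9): between a vowel and a following unstressed vowel → [d].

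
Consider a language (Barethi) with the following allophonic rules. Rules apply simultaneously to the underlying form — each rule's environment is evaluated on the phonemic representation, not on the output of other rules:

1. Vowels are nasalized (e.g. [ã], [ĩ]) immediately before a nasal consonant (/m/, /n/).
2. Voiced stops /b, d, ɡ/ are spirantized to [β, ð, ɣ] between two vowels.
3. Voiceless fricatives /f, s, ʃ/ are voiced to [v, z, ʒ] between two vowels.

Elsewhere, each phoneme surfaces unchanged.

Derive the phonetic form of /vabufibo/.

/v/ stays [v].
/a/ (between /v/ and /b/): rule 1 targets it, but not before a nasal consonant → unchanged [a].
Rule 2 applies to /b/ (between /a/ and /u/: between two vowels) → [β].
/u/ (between /b/ and /f/) is in the target of rule 1 but the environment (before a nasal consonant) is not met → [u].
/f/ meets the environment for rule 3 (between two vowels) → [v].
/i/ — between /f/ and /b/; rule 1 does not apply here → [i].
/b/ — between /i/ and /o/, between two vowels — surfaces as [β] (rule 2).
/o/ (word-final) is in the target of rule 1 but the environment (before a nasal consonant) is not met → [o].

[vaβuviβo]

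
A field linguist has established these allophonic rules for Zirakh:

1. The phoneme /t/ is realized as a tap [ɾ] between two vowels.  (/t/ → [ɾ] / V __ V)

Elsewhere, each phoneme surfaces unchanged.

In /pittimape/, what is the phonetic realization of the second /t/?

[t]

/t/ (between /t/ and /i/) fails the environment for rule 1, so it stays [t].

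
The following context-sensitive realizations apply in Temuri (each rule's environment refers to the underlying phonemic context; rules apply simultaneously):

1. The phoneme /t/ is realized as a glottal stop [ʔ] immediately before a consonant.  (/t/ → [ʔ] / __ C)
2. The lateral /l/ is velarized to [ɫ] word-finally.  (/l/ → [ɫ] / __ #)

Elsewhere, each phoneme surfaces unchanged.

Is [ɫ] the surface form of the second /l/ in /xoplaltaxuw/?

/l/ — between /a/ and /t/; rule 2 does not apply here → [l].
The actual realization is [l], not [ɫ].

No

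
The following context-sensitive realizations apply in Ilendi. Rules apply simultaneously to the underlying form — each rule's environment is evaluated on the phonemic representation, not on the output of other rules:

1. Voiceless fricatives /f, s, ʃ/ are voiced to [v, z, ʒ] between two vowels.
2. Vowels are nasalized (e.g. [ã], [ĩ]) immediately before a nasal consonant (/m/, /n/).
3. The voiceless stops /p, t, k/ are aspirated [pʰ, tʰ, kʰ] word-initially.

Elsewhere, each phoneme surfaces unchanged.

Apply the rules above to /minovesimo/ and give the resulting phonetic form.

/m/ stays [m].
/i/ meets the environment for rule 2 (before a nasal consonant) → [ĩ].
/n/ (between /i/ and /o/): no rule targets it → [n].
/o/ (between /n/ and /v/) fails the environment for rule 2, so it stays [o].
/v/ (between /o/ and /e/) is unaffected → [v].
/e/ (between /v/ and /s/) is in the target of rule 2 but the environment (before a nasal consonant) is not met → [e].
/s/ (between /e/ and /i/): between two vowels, so rule 1 applies → [z].
Rule 2 applies to /i/ (between /s/ and /m/: before a nasal consonant) → [ĩ].
/m/ (between /i/ and /o/) is unaffected → [m].
/o/ (word-final): rule 2 targets it, but not before a nasal consonant → unchanged [o].

[mĩnovezĩmo]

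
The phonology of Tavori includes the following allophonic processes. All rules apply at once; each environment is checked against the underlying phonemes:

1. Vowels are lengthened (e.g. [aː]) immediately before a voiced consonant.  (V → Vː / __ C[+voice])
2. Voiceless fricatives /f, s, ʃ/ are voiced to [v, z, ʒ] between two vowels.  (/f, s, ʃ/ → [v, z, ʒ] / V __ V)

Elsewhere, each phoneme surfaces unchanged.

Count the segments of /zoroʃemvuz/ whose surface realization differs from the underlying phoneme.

4

Segments that undergo a rule: /o/ → [oː] (rule 1); /ʃ/ → [ʒ] (rule 2); /e/ → [eː] (rule 1); /u/ → [uː] (rule 1).
All other segments surface unchanged.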